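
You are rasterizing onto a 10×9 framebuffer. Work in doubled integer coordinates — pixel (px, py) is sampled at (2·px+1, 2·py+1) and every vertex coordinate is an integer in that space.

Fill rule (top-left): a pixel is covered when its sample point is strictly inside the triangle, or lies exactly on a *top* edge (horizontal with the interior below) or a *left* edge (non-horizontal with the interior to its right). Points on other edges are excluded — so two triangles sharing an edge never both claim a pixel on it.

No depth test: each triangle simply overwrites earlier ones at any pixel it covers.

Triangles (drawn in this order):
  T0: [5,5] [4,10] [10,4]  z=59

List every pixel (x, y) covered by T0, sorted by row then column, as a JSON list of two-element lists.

T0:
  2·area = 24  (B↔C swapped to make it positive)
  edge (5, 5)→(10, 4): d=(5,-1) top-left  bias=+0
  edge (10, 4)→(4, 10): d=(-6,6) right/bottom  bias=-1
  edge (4, 10)→(5, 5): d=(1,-5) top-left  bias=+0
    (6,0)@(13, 1): e=[-12,0,36] → ·  [on edge]
    (5,1)@(11, 3): e=[-4,0,28] → ·  [on edge]
    (7,1)@(15, 3): e=[0,-24,48] → ·  [on edge]
    (2,2)@(5, 5): e=[0,24,0] → █  [on edge]
    (3,2)@(7, 5): e=[2,12,10] → █
    (4,2)@(9, 5): e=[4,0,20] → ·  [on edge]
    (2,3)@(5, 7): e=[10,12,2] → █
    (3,3)@(7, 7): e=[12,0,12] → ·  [on edge]
    (2,4)@(5, 9): e=[20,0,4] → ·  [on edge]
    (1,5)@(3, 11): e=[28,0,-4] → ·  [on edge]
    (0,6)@(1, 13): e=[36,0,-12] → ·  [on edge]
    (1,7)@(3, 15): e=[48,-24,0] → ·  [on edge]
  covered (3 px):
    · · · · · · · · · ·
    · · · · · · · · · ·
    · · █ █ · · · · · ·
    · · █ · · · · · · ·
    · · · · · · · · · ·
    · · · · · · · · · ·
    · · · · · · · · · ·
    · · · · · · · · · ·
    · · · · · · · · · ·

Answer: [[2,2],[3,2],[2,3]]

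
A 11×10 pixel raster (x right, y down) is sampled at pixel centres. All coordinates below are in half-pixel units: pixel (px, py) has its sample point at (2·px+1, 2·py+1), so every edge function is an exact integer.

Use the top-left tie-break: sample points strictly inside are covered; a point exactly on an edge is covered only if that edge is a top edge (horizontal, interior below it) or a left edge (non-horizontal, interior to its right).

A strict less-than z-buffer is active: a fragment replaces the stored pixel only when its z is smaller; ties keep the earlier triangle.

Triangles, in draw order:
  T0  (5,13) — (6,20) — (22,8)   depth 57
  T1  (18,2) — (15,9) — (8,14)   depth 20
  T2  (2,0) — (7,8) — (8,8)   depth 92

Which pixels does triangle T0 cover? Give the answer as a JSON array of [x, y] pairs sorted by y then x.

T0:
  2·area = 124  (B↔C swapped to make it positive)
  edge (5, 13)→(22, 8): d=(17,-5) top-left  bias=+0
  edge (22, 8)→(6, 20): d=(-16,12) right/bottom  bias=-1
  edge (6, 20)→(5, 13): d=(-1,-7) top-left  bias=+0
    (9,4)@(19, 9): e=[2,20,102] → #
    (10,4)@(21, 9): e=[12,-4,116] → ·
    (6,5)@(13, 11): e=[6,60,58] → #
    (7,5)@(15, 11): e=[16,36,72] → #
    (8,5)@(17, 11): e=[26,12,86] → #
    (9,5)@(19, 11): e=[36,-12,100] → ·
    (2,6)@(5, 13): e=[0,124,0] → #  [on edge]
    (3,6)@(7, 13): e=[10,100,14] → #
    (4,6)@(9, 13): e=[20,76,28] → #
    (5,6)@(11, 13): e=[30,52,42] → #
    (8,6)@(17, 13): e=[60,-20,84] → ·
    (2,7)@(5, 15): e=[34,92,-2] → ·
  covered (16 px):
    · · · · · · · · · · ·
    · · · · · · · · · · ·
    · · · · · · · · · · ·
    · · · · · · · · · · ·
    · · · · · · · · · # ·
    · · · · · · # # # · ·
    · · # # # # # # · · ·
    · · · # # # · · · · ·
    · · · # # · · · · · ·
    · · · # · · · · · · ·
T1:
  2·area = 34
  edge (18, 2)→(15, 9): d=(-3,7) right/bottom  bias=-1
  edge (15, 9)→(8, 14): d=(-7,5) right/bottom  bias=-1
  edge (8, 14)→(18, 2): d=(10,-12) top-left  bias=+0
    (7,3)@(15, 7): e=[6,14,14] → #
    (8,3)@(17, 7): e=[-8,4,38] → ·
    (6,4)@(13, 9): e=[14,10,10] → #
    (7,4)@(15, 9): e=[0,0,34] → ·  [on edge]
    (5,5)@(11, 11): e=[22,6,6] → #
    (6,5)@(13, 11): e=[8,-4,30] → ·
    (4,6)@(9, 13): e=[30,2,2] → #
    (5,6)@(11, 13): e=[16,-8,26] → ·
    (4,7)@(9, 15): e=[24,-12,22] → ·
    (0,9)@(1, 19): e=[68,0,-34] → ·  [on edge]
  covered (4 px):
    · · · · · · · · · · ·
    · · · · · · · · · · ·
    · · · · · · · · · · ·
    · · · · · · · # · · ·
    · · · · · · # · · · ·
    · · · · · # · · · · ·
    · · · · # · · · · · ·
    · · · · · · · · · · ·
    · · · · · · · · · · ·
    · · · · · · · · · · ·
T2:
  2·area = 8  (B↔C swapped to make it positive)
  edge (2, 0)→(8, 8): d=(6,8) right/bottom  bias=-1
  edge (8, 8)→(7, 8): d=(-1,0) right/bottom  bias=-1
  edge (7, 8)→(2, 0): d=(-5,-8) top-left  bias=+0
    (3,3)@(7, 7): e=[2,1,5] → #
    (4,3)@(9, 7): e=[-14,1,21] → ·
    (3,4)@(7, 9): e=[14,-1,-5] → ·
  covered (1 px):
    · · · · · · · · · · ·
    · · · · · · · · · · ·
    · · · · · · · · · · ·
    · · · # · · · · · · ·
    · · · · · · · · · · ·
    · · · · · · · · · · ·
    · · · · · · · · · · ·
    · · · · · · · · · · ·
    · · · · · · · · · · ·
    · · · · · · · · · · ·

Result: [[9,4],[6,5],[7,5],[8,5],[2,6],[3,6],[4,6],[5,6],[6,6],[7,6],[3,7],[4,7],[5,7],[3,8],[4,8],[3,9]]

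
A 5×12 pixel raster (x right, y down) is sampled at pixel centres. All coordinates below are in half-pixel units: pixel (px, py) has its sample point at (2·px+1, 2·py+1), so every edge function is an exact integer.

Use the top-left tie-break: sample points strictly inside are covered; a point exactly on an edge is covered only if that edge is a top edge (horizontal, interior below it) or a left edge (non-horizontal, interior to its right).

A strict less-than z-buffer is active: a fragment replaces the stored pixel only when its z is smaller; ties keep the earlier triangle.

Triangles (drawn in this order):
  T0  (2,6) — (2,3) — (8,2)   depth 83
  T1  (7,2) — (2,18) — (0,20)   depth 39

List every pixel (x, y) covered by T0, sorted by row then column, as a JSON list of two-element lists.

T0:
  2·area = 18
  edge (2, 6)→(2, 3): d=(0,-3) top-left  bias=+0
  edge (2, 3)→(8, 2): d=(6,-1) top-left  bias=+0
  edge (8, 2)→(2, 6): d=(-6,4) right/bottom  bias=-1
    (1,1)@(3, 3): e=[3,1,14] → #
    (2,1)@(5, 3): e=[9,3,6] → #
    (3,1)@(7, 3): e=[15,5,-2] → ·
    (1,2)@(3, 5): e=[3,13,2] → #
    (2,2)@(5, 5): e=[9,15,-6] → ·
    (1,3)@(3, 7): e=[3,25,-10] → ·
  covered (3 px):
    · · · · ·
    · # # · ·
    · # · · ·
    · · · · ·
    · · · · ·
    · · · · ·
    · · · · ·
    · · · · ·
    · · · · ·
    · · · · ·
    · · · · ·
    · · · · ·
T1:
  2·area = 22
  edge (7, 2)→(2, 18): d=(-5,16) right/bottom  bias=-1
  edge (2, 18)→(0, 20): d=(-2,2) right/bottom  bias=-1
  edge (0, 20)→(7, 2): d=(7,-18) top-left  bias=+0
    (4,5)@(9, 11): e=[-77,0,99] → ·  [on edge]
    (1,6)@(3, 13): e=[9,8,5] → #
    (2,6)@(5, 13): e=[-23,4,41] → ·
    (3,6)@(7, 13): e=[-55,0,77] → ·  [on edge]
    (1,7)@(3, 15): e=[-1,4,19] → ·
    (2,7)@(5, 15): e=[-33,0,55] → ·  [on edge]
    (1,8)@(3, 17): e=[-11,0,33] → ·  [on edge]
    (0,9)@(1, 19): e=[11,0,11] → ·  [on edge]
  covered (1 px):
    · · · · ·
    · · · · ·
    · · · · ·
    · · · · ·
    · · · · ·
    · · · · ·
    · # · · ·
    · · · · ·
    · · · · ·
    · · · · ·
    · · · · ·
    · · · · ·

Answer: [[1,1],[2,1],[1,2]]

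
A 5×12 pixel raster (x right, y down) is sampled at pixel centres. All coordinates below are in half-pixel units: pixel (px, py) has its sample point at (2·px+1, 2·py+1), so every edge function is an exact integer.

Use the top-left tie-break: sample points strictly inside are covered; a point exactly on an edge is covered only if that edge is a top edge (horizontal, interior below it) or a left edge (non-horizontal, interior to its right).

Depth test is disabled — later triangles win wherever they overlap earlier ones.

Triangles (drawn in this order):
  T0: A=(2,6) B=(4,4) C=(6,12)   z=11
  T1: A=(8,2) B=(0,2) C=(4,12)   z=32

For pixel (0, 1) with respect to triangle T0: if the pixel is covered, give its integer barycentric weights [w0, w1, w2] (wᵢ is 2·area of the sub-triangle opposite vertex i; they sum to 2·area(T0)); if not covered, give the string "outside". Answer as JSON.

T0:
  2·area = 20
  edge (2, 6)→(4, 4): d=(2,-2) top-left  bias=+0
  edge (4, 4)→(6, 12): d=(2,8) right/bottom  bias=-1
  edge (6, 12)→(2, 6): d=(-4,-6) top-left  bias=+0
    (3,0)@(7, 1): e=[0,-30,50] → ·  [on edge]
    (2,1)@(5, 3): e=[0,-10,30] → ·  [on edge]
    (1,2)@(3, 5): e=[0,10,10] → #  [on edge]
    (2,2)@(5, 5): e=[4,-6,22] → ·
    (0,3)@(1, 7): e=[0,30,-10] → ·  [on edge]
    (1,3)@(3, 7): e=[4,14,2] → #
    (2,3)@(5, 7): e=[8,-2,14] → ·
    (1,4)@(3, 9): e=[8,18,-6] → ·
    (2,4)@(5, 9): e=[12,2,6] → #
    (3,4)@(7, 9): e=[16,-14,18] → ·
    (2,5)@(5, 11): e=[16,6,-2] → ·
  covered (3 px):
    · · · · ·
    · · · · ·
    · # · · ·
    · # · · ·
    · · # · ·
    · · · · ·
    · · · · ·
    · · · · ·
    · · · · ·
    · · · · ·
    · · · · ·
    · · · · ·
T1:
  2·area = 80  (B↔C swapped to make it positive)
  edge (8, 2)→(4, 12): d=(-4,10) right/bottom  bias=-1
  edge (4, 12)→(0, 2): d=(-4,-10) top-left  bias=+0
  edge (0, 2)→(8, 2): d=(8,0) top-left  bias=+0
    (0,1)@(1, 3): e=[66,6,8] → #
    (1,1)@(3, 3): e=[46,26,8] → #
    (2,1)@(5, 3): e=[26,46,8] → #
    (3,1)@(7, 3): e=[6,66,8] → #
    (4,1)@(9, 3): e=[-14,86,8] → ·
    (0,2)@(1, 5): e=[58,-2,24] → ·
    (1,2)@(3, 5): e=[38,18,24] → #
    (3,2)@(7, 5): e=[-2,58,24] → ·
    (1,3)@(3, 7): e=[30,10,40] → #
    (3,3)@(7, 7): e=[-10,50,40] → ·
    (1,4)@(3, 9): e=[22,2,56] → #
    (3,4)@(7, 9): e=[-18,42,56] → ·
  covered (10 px):
    · · · · ·
    # # # # ·
    · # # · ·
    · # # · ·
    · # # · ·
    · · · · ·
    · · · · ·
    · · · · ·
    · · · · ·
    · · · · ·
    · · · · ·
    · · · · ·

Final: "outside"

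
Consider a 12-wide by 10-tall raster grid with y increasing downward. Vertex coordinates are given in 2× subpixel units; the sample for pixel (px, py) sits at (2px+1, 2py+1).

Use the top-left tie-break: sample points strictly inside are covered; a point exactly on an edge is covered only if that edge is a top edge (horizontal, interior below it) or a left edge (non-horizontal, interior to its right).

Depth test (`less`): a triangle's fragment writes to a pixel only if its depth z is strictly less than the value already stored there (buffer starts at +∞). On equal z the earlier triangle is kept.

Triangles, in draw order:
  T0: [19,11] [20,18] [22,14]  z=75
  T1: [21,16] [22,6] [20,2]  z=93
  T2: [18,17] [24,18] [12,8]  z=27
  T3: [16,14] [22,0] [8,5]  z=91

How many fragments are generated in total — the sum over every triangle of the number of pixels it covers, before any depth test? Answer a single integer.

T0:
  2·area = 18  (B↔C swapped to make it positive)
  edge (19, 11)→(22, 14): d=(3,3) right/bottom  bias=-1
  edge (22, 14)→(20, 18): d=(-2,4) right/bottom  bias=-1
  edge (20, 18)→(19, 11): d=(-1,-7) top-left  bias=+0
    (4,0)@(9, 1): e=[0,78,-60] → .  [on edge]
    (5,1)@(11, 3): e=[0,66,-48] → .  [on edge]
    (6,2)@(13, 5): e=[0,54,-36] → .  [on edge]
    (7,3)@(15, 7): e=[0,42,-24] → .  [on edge]
    (8,4)@(17, 9): e=[0,30,-12] → .  [on edge]
    (9,5)@(19, 11): e=[0,18,0] → .  [on edge]
    (10,6)@(21, 13): e=[0,6,12] → .  [on edge]
    (10,7)@(21, 15): e=[6,2,10] → X
    (11,7)@(23, 15): e=[0,-6,24] → .  [on edge]
    (10,8)@(21, 17): e=[12,-2,8] → .
  covered (1 px):
    . . . . . . . . . . . .
    . . . . . . . . . . . .
    . . . . . . . . . . . .
    . . . . . . . . . . . .
    . . . . . . . . . . . .
    . . . . . . . . . . . .
    . . . . . . . . . . . .
    . . . . . . . . . . X .
    . . . . . . . . . . . .
    . . . . . . . . . . . .
T1:
  2·area = 24  (B↔C swapped to make it positive)
  edge (21, 16)→(20, 2): d=(-1,-14) top-left  bias=+0
  edge (20, 2)→(22, 6): d=(2,4) right/bottom  bias=-1
  edge (22, 6)→(21, 16): d=(-1,10) right/bottom  bias=-1
    (10,2)@(21, 5): e=[11,2,11] → X
    (11,2)@(23, 5): e=[39,-6,-9] → .
    (10,3)@(21, 7): e=[9,6,9] → X
    (11,3)@(23, 7): e=[37,-2,-11] → .
    (10,4)@(21, 9): e=[7,10,7] → X
    (11,4)@(23, 9): e=[35,2,-13] → .
    (10,5)@(21, 11): e=[5,14,5] → X
    (11,5)@(23, 11): e=[33,6,-15] → .
    (10,6)@(21, 13): e=[3,18,3] → X
    (11,6)@(23, 13): e=[31,10,-17] → .
    (10,7)@(21, 15): e=[1,22,1] → X
    (11,7)@(23, 15): e=[29,14,-19] → .
  covered (6 px):
    . . . . . . . . . . . .
    . . . . . . . . . . . .
    . . . . . . . . . . X .
    . . . . . . . . . . X .
    . . . . . . . . . . X .
    . . . . . . . . . . X .
    . . . . . . . . . . X .
    . . . . . . . . . . X .
    . . . . . . . . . . . .
    . . . . . . . . . . . .
T2:
  2·area = 48  (B↔C swapped to make it positive)
  edge (18, 17)→(12, 8): d=(-6,-9) top-left  bias=+0
  edge (12, 8)→(24, 18): d=(12,10) right/bottom  bias=-1
  edge (24, 18)→(18, 17): d=(-6,-1) top-left  bias=+0
    (6,4)@(13, 9): e=[3,2,43] → X
    (7,4)@(15, 9): e=[21,-18,45] → .
    (6,5)@(13, 11): e=[-9,26,31] → .
    (7,5)@(15, 11): e=[9,6,33] → X
    (8,5)@(17, 11): e=[27,-14,35] → .
    (7,6)@(15, 13): e=[-3,30,21] → .
    (8,6)@(17, 13): e=[15,10,23] → X
    (9,6)@(19, 13): e=[33,-10,25] → .
    (8,7)@(17, 15): e=[3,34,11] → X
    (9,7)@(19, 15): e=[21,14,13] → X
    (10,7)@(21, 15): e=[39,-6,15] → .
    (8,8)@(17, 17): e=[-9,58,-1] → .
  covered (7 px):
    . . . . . . . . . . . .
    . . . . . . . . . . . .
    . . . . . . . . . . . .
    . . . . . . . . . . . .
    . . . . . . X . . . . .
    . . . . . . . X . . . .
    . . . . . . . . X . . .
    . . . . . . . . X X . .
    . . . . . . . . . X X .
    . . . . . . . . . . . .
T3:
  2·area = 166  (B↔C swapped to make it positive)
  edge (16, 14)→(8, 5): d=(-8,-9) top-left  bias=+0
  edge (8, 5)→(22, 0): d=(14,-5) top-left  bias=+0
  edge (22, 0)→(16, 14): d=(-6,14) right/bottom  bias=-1
    (10,0)@(21, 1): e=[149,9,8] → X
    (11,0)@(23, 1): e=[167,19,-20] → .
    (7,1)@(15, 3): e=[79,7,80] → X
    (8,1)@(17, 3): e=[97,17,52] → X
    (9,1)@(19, 3): e=[115,27,24] → X
    (10,1)@(21, 3): e=[133,37,-4] → .
    (4,2)@(9, 5): e=[9,5,152] → X
    (5,2)@(11, 5): e=[27,15,124] → X
    (6,2)@(13, 5): e=[45,25,96] → X
    (10,2)@(21, 5): e=[117,65,-16] → .
    (4,3)@(9, 7): e=[-7,33,140] → .
    (5,3)@(11, 7): e=[11,43,112] → X
    (9,3)@(19, 7): e=[83,83,0] → .  [on edge]
  covered (19 px):
    . . . . . . . . . . X .
    . . . . . . . X X X . .
    . . . . X X X X X X . .
    . . . . . X X X X . . .
    . . . . . . X X X . . .
    . . . . . . . X X . . .
    . . . . . . . . . . . .
    . . . . . . . . . . . .
    . . . . . . . . . . . .
    . . . . . . . . . . . .

Result: 33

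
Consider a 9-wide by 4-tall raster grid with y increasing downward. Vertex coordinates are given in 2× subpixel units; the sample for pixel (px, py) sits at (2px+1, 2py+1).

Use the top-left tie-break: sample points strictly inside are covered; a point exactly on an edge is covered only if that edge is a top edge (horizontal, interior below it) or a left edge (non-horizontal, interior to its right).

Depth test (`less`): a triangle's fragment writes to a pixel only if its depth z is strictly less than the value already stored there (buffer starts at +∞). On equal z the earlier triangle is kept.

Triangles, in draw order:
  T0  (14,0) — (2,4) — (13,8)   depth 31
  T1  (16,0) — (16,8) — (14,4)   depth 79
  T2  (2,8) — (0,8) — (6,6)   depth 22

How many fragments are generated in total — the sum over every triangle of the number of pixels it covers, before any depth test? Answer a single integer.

T0:
  2·area = 92  (B↔C swapped to make it positive)
  edge (14, 0)→(13, 8): d=(-1,8) right/bottom  bias=-1
  edge (13, 8)→(2, 4): d=(-11,-4) top-left  bias=+0
  edge (2, 4)→(14, 0): d=(12,-4) top-left  bias=+0
    (5,0)@(11, 1): e=[23,69,0] → █  [on edge]
    (6,0)@(13, 1): e=[7,77,8] → █
    (7,0)@(15, 1): e=[-9,85,16] → ·
    (2,1)@(5, 3): e=[69,23,0] → █  [on edge]
    (3,1)@(7, 3): e=[53,31,8] → █
    (4,1)@(9, 3): e=[37,39,16] → █
    (7,1)@(15, 3): e=[-11,63,40] → ·
    (2,2)@(5, 5): e=[67,1,24] → █
    (7,2)@(15, 5): e=[-13,41,64] → ·
    (2,3)@(5, 7): e=[65,-21,48] → ·
    (3,3)@(7, 7): e=[49,-13,56] → ·
    (4,3)@(9, 7): e=[33,-5,64] → ·
  covered (14 px):
    · · · · · █ █ · ·
    · · █ █ █ █ █ · ·
    · · █ █ █ █ █ · ·
    · · · · · █ █ · ·
T1:
  2·area = 16
  edge (16, 0)→(16, 8): d=(0,8) right/bottom  bias=-1
  edge (16, 8)→(14, 4): d=(-2,-4) top-left  bias=+0
  edge (14, 4)→(16, 0): d=(2,-4) top-left  bias=+0
    (7,1)@(15, 3): e=[8,6,2] → █
    (8,1)@(17, 3): e=[-8,14,10] → ·
    (7,2)@(15, 5): e=[8,2,6] → █
    (8,2)@(17, 5): e=[-8,10,14] → ·
    (7,3)@(15, 7): e=[8,-2,10] → ·
  covered (2 px):
    · · · · · · · · ·
    · · · · · · · █ ·
    · · · · · · · █ ·
    · · · · · · · · ·
T2:
  2·area = 4
  edge (2, 8)→(0, 8): d=(-2,0) right/bottom  bias=-1
  edge (0, 8)→(6, 6): d=(6,-2) top-left  bias=+0
  edge (6, 6)→(2, 8): d=(-4,2) right/bottom  bias=-1
    (7,1)@(15, 3): e=[10,0,-6] → ·  [on edge]
    (4,2)@(9, 5): e=[6,0,-2] → ·  [on edge]
    (1,3)@(3, 7): e=[2,0,2] → █  [on edge]
    (2,3)@(5, 7): e=[2,4,-2] → ·
  covered (1 px):
    · · · · · · · · ·
    · · · · · · · · ·
    · · · · · · · · ·
    · █ · · · · · · ·

Final: 17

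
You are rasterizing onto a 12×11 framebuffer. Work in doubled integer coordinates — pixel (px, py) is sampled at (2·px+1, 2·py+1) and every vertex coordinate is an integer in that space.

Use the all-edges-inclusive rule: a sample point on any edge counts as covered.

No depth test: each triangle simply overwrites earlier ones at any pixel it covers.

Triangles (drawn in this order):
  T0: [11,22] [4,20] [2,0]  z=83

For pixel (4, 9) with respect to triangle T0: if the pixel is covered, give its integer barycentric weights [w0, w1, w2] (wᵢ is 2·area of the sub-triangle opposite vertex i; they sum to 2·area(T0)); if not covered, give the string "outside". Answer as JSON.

T0:
  2·area = 136
  edge (11, 22)→(4, 20): d=(-7,-2) inclusive
  edge (4, 20)→(2, 0): d=(-2,-20) inclusive
  edge (2, 0)→(11, 22): d=(9,22) inclusive
    (1,1)@(3, 3): e=[117,14,5] → X
    (2,1)@(5, 3): e=[121,54,-39] → .
    (1,2)@(3, 5): e=[103,10,23] → X
    (2,2)@(5, 5): e=[107,50,-21] → .
    (1,3)@(3, 7): e=[89,6,41] → X
    (2,3)@(5, 7): e=[93,46,-3] → .
    (1,4)@(3, 9): e=[75,2,59] → X
    (2,4)@(5, 9): e=[79,42,15] → X
    (3,4)@(7, 9): e=[83,82,-29] → .
    (1,5)@(3, 11): e=[61,-2,77] → .
    (2,5)@(5, 11): e=[65,38,33] → X
    (3,5)@(7, 11): e=[69,78,-11] → .
  covered (16 px):
    . . . . . . . . . . . .
    . X . . . . . . . . . .
    . X . . . . . . . . . .
    . X . . . . . . . . . .
    . X X . . . . . . . . .
    . . X . . . . . . . . .
    . . X X . . . . . . . .
    . . X X . . . . . . . .
    . . X X . . . . . . . .
    . . X X X . . . . . . .
    . . . . X . . . . . . .

Answer: [102,17,17]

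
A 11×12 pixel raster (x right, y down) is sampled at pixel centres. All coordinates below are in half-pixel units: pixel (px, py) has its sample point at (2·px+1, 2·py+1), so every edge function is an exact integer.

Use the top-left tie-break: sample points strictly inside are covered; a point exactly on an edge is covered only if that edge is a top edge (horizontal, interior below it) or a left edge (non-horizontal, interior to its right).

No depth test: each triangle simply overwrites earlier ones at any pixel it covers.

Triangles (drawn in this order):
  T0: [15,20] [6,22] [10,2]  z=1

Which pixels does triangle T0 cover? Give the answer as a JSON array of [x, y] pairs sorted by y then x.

T0:
  2·area = 172
  edge (15, 20)→(6, 22): d=(-9,2) right/bottom  bias=-1
  edge (6, 22)→(10, 2): d=(4,-20) top-left  bias=+0
  edge (10, 2)→(15, 20): d=(5,18) right/bottom  bias=-1
    (4,3)@(9, 7): e=[129,0,43] → X  [on edge]
    (5,3)@(11, 7): e=[125,40,7] → X
    (6,3)@(13, 7): e=[121,80,-29] → .
    (4,4)@(9, 9): e=[111,8,53] → X
    (6,4)@(13, 9): e=[103,88,-19] → .
    (4,5)@(9, 11): e=[93,16,63] → X
    (6,5)@(13, 11): e=[85,96,-9] → .
    (4,6)@(9, 13): e=[75,24,73] → X
    (6,6)@(13, 13): e=[67,104,1] → X
    (7,6)@(15, 13): e=[63,144,-35] → .
    (4,7)@(9, 15): e=[57,32,83] → X
    (7,7)@(15, 15): e=[45,152,-25] → .
    (3,8)@(7, 17): e=[43,0,129] → X  [on edge]
  covered (22 px):
    . . . . . . . . . . .
    . . . . . . . . . . .
    . . . . . . . . . . .
    . . . . X X . . . . .
    . . . . X X . . . . .
    . . . . X X . . . . .
    . . . . X X X . . . .
    . . . . X X X . . . .
    . . . X X X X . . . .
    . . . X X X X . . . .
    . . . X X . . . . . .
    . . . . . . . . . . .

Answer: [[4,3],[5,3],[4,4],[5,4],[4,5],[5,5],[4,6],[5,6],[6,6],[4,7],[5,7],[6,7],[3,8],[4,8],[5,8],[6,8],[3,9],[4,9],[5,9],[6,9],[3,10],[4,10]]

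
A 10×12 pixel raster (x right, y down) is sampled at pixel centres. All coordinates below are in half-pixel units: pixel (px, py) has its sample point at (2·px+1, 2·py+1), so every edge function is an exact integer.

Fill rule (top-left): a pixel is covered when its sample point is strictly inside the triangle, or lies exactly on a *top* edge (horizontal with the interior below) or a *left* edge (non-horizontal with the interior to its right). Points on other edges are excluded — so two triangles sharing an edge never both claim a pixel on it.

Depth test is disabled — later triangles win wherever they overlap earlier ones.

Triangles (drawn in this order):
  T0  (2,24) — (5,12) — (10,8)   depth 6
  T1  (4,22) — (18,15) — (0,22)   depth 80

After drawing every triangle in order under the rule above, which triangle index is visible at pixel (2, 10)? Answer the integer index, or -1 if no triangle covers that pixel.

T0:
  2·area = 48
  edge (2, 24)→(5, 12): d=(3,-12) top-left  bias=+0
  edge (5, 12)→(10, 8): d=(5,-4) top-left  bias=+0
  edge (10, 8)→(2, 24): d=(-8,16) right/bottom  bias=-1
    (4,4)@(9, 9): e=[39,1,8] → X
    (5,4)@(11, 9): e=[63,9,-24] → .
    (3,5)@(7, 11): e=[21,3,24] → X
    (4,5)@(9, 11): e=[45,11,-8] → .
    (2,6)@(5, 13): e=[3,5,40] → X
    (4,6)@(9, 13): e=[51,21,-24] → .
    (2,7)@(5, 15): e=[9,15,24] → X
    (3,7)@(7, 15): e=[33,23,-8] → .
    (2,8)@(5, 17): e=[15,25,8] → X
    (3,8)@(7, 17): e=[39,33,-24] → .
    (2,9)@(5, 19): e=[21,35,-8] → .
    (1,10)@(3, 21): e=[3,37,8] → X
  covered (7 px):
    . . . . . . . . . .
    . . . . . . . . . .
    . . . . . . . . . .
    . . . . . . . . . .
    . . . . X . . . . .
    . . . X . . . . . .
    . . X X . . . . . .
    . . X . . . . . . .
    . . X . . . . . . .
    . . . . . . . . . .
    . X . . . . . . . .
    . . . . . . . . . .
T1:
  2·area = 28  (B↔C swapped to make it positive)
  edge (4, 22)→(0, 22): d=(-4,0) right/bottom  bias=-1
  edge (0, 22)→(18, 15): d=(18,-7) top-left  bias=+0
  edge (18, 15)→(4, 22): d=(-14,7) right/bottom  bias=-1
    (6,8)@(13, 17): e=[20,1,7] → X
    (7,8)@(15, 17): e=[20,15,-7] → .
    (4,9)@(9, 19): e=[12,9,7] → X
    (5,9)@(11, 19): e=[12,23,-7] → .
    (6,9)@(13, 19): e=[12,37,-21] → .
    (1,10)@(3, 21): e=[4,3,21] → X
    (2,10)@(5, 21): e=[4,17,7] → X
    (3,10)@(7, 21): e=[4,31,-7] → .
    (4,10)@(9, 21): e=[4,45,-21] → .
    (1,11)@(3, 23): e=[-4,39,-7] → .
    (2,11)@(5, 23): e=[-4,53,-21] → .
  covered (4 px):
    . . . . . . . . . .
    . . . . . . . . . .
    . . . . . . . . . .
    . . . . . . . . . .
    . . . . . . . . . .
    . . . . . . . . . .
    . . . . . . . . . .
    . . . . . . . . . .
    . . . . . . X . . .
    . . . . X . . . . .
    . X X . . . . . . .
    . . . . . . . . . .

Z-buffer (winner per pixel, '.' = empty):
  . . . . . . . . . .
  . . . . . . . . . .
  . . . . . . . . . .
  . . . . . . . . . .
  . . . . 0 . . . . .
  . . . 0 . . . . . .
  . . 0 0 . . . . . .
  . . 0 . . . . . . .
  . . 0 . . . 1 . . .
  . . . . 1 . . . . .
  . 1 1 . . . . . . .
  . . . . . . . . . .

Answer: 1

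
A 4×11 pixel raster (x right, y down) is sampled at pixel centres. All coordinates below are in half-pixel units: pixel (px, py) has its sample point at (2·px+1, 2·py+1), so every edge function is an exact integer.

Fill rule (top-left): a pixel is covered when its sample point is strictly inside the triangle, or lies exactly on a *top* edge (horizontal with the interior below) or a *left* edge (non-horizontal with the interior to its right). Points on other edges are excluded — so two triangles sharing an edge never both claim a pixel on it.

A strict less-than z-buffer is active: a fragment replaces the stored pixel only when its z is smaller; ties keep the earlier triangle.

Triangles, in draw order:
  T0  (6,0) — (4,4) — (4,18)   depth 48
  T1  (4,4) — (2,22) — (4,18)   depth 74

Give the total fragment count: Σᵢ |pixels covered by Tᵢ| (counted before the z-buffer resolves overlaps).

T0:
  2·area = 28  (B↔C swapped to make it positive)
  edge (6, 0)→(4, 18): d=(-2,18) right/bottom  bias=-1
  edge (4, 18)→(4, 4): d=(0,-14) top-left  bias=+0
  edge (4, 4)→(6, 0): d=(2,-4) top-left  bias=+0
    (2,1)@(5, 3): e=[12,14,2] → █
    (3,1)@(7, 3): e=[-24,42,10] → ·
    (2,2)@(5, 5): e=[8,14,6] → █
    (3,2)@(7, 5): e=[-28,42,14] → ·
    (2,3)@(5, 7): e=[4,14,10] → █
    (3,3)@(7, 7): e=[-32,42,18] → ·
    (2,4)@(5, 9): e=[0,14,14] → ·  [on edge]
  covered (3 px):
    · · · ·
    · · █ ·
    · · █ ·
    · · █ ·
    · · · ·
    · · · ·
    · · · ·
    · · · ·
    · · · ·
    · · · ·
    · · · ·
T1:
  2·area = 28  (B↔C swapped to make it positive)
  edge (4, 4)→(4, 18): d=(0,14) right/bottom  bias=-1
  edge (4, 18)→(2, 22): d=(-2,4) right/bottom  bias=-1
  edge (2, 22)→(4, 4): d=(2,-18) top-left  bias=+0
    (1,6)@(3, 13): e=[14,14,0] → █  [on edge]
    (2,6)@(5, 13): e=[-14,6,36] → ·
    (1,7)@(3, 15): e=[14,10,4] → █
    (2,7)@(5, 15): e=[-14,2,40] → ·
    (1,8)@(3, 17): e=[14,6,8] → █
    (2,8)@(5, 17): e=[-14,-2,44] → ·
    (1,9)@(3, 19): e=[14,2,12] → █
    (2,9)@(5, 19): e=[-14,-6,48] → ·
    (1,10)@(3, 21): e=[14,-2,16] → ·
  covered (4 px):
    · · · ·
    · · · ·
    · · · ·
    · · · ·
    · · · ·
    · · · ·
    · █ · ·
    · █ · ·
    · █ · ·
    · █ · ·
    · · · ·

Result: 7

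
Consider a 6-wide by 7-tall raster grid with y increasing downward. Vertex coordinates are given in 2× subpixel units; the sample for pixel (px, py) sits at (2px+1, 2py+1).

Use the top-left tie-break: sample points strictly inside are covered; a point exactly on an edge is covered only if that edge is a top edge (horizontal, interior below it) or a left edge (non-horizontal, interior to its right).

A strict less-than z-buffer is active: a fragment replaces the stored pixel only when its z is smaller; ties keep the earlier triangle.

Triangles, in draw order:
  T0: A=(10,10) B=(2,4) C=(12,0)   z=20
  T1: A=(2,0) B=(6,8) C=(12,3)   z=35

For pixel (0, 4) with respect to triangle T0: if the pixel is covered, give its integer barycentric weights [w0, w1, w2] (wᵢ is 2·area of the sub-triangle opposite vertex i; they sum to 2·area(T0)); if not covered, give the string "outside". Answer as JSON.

T0:
  2·area = 92
  edge (10, 10)→(2, 4): d=(-8,-6) top-left  bias=+0
  edge (2, 4)→(12, 0): d=(10,-4) top-left  bias=+0
  edge (12, 0)→(10, 10): d=(-2,10) right/bottom  bias=-1
    (5,0)@(11, 1): e=[78,6,8] → X
    (2,1)@(5, 3): e=[26,2,64] → X
    (3,1)@(7, 3): e=[38,10,44] → X
    (4,1)@(9, 3): e=[50,18,24] → X
    (2,2)@(5, 5): e=[10,22,60] → X
    (5,2)@(11, 5): e=[46,46,0] → .  [on edge]
    (2,3)@(5, 7): e=[-6,42,56] → .
    (3,3)@(7, 7): e=[6,50,36] → X
    (5,3)@(11, 7): e=[30,66,-4] → .
    (3,4)@(7, 9): e=[-10,70,32] → .
    (4,4)@(9, 9): e=[2,78,12] → X
    (5,4)@(11, 9): e=[14,86,-8] → .
  covered (11 px):
    . . . . . X
    . . X X X X
    . . X X X .
    . . . X X .
    . . . . X .
    . . . . . .
    . . . . . .
T1:
  2·area = 68  (B↔C swapped to make it positive)
  edge (2, 0)→(12, 3): d=(10,3) right/bottom  bias=-1
  edge (12, 3)→(6, 8): d=(-6,5) right/bottom  bias=-1
  edge (6, 8)→(2, 0): d=(-4,-8) top-left  bias=+0
    (1,0)@(3, 1): e=[7,57,4] → X
    (2,0)@(5, 1): e=[1,47,20] → X
    (3,0)@(7, 1): e=[-5,37,36] → .
    (1,1)@(3, 3): e=[27,45,-4] → .
    (2,1)@(5, 3): e=[21,35,12] → X
    (3,1)@(7, 3): e=[15,25,28] → X
    (4,1)@(9, 3): e=[9,15,44] → X
    (5,1)@(11, 3): e=[3,5,60] → X
    (2,2)@(5, 5): e=[41,23,4] → X
    (5,2)@(11, 5): e=[23,-7,52] → .
    (2,3)@(5, 7): e=[61,11,-4] → .
    (3,3)@(7, 7): e=[55,1,12] → X
  covered (10 px):
    . X X . . .
    . . X X X X
    . . X X X .
    . . . X . .
    . . . . . .
    . . . . . .
    . . . . . .

Result: "outside"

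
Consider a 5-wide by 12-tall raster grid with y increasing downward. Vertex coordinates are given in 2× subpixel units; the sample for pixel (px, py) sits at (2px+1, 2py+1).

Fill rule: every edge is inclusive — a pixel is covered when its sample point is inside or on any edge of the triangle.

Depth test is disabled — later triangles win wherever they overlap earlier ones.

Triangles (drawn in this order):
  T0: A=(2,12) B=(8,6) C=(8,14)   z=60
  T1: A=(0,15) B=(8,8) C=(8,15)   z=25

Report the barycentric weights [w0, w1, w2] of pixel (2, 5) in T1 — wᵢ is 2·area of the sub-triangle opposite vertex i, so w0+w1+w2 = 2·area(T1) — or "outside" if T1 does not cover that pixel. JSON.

T0:
  2·area = 48
  edge (2, 12)→(8, 6): d=(6,-6) inclusive
  edge (8, 6)→(8, 14): d=(0,8) inclusive
  edge (8, 14)→(2, 12): d=(-6,-2) inclusive
    (4,2)@(9, 5): e=[0,-8,56] → ·  [on edge]
    (3,3)@(7, 7): e=[0,8,40] → #  [on edge]
    (4,3)@(9, 7): e=[12,-8,44] → ·
    (2,4)@(5, 9): e=[0,24,24] → #  [on edge]
    (4,4)@(9, 9): e=[24,-8,32] → ·
    (1,5)@(3, 11): e=[0,40,8] → #  [on edge]
    (4,5)@(9, 11): e=[36,-8,20] → ·
    (0,6)@(1, 13): e=[0,56,-8] → ·  [on edge]
    (1,6)@(3, 13): e=[12,40,-4] → ·
    (2,6)@(5, 13): e=[24,24,0] → #  [on edge]
    (4,6)@(9, 13): e=[48,-8,8] → ·
    (2,7)@(5, 15): e=[36,24,-12] → ·
  covered (8 px):
    · · · · ·
    · · · · ·
    · · · · ·
    · · · # ·
    · · # # ·
    · # # # ·
    · · # # ·
    · · · · ·
    · · · · ·
    · · · · ·
    · · · · ·
    · · · · ·
T1:
  2·area = 56
  edge (0, 15)→(8, 8): d=(8,-7) inclusive
  edge (8, 8)→(8, 15): d=(0,7) inclusive
  edge (8, 15)→(0, 15): d=(-8,0) inclusive
    (3,4)@(7, 9): e=[1,7,48] → #
    (4,4)@(9, 9): e=[15,-7,48] → ·
    (2,5)@(5, 11): e=[3,21,32] → #
    (4,5)@(9, 11): e=[31,-7,32] → ·
    (1,6)@(3, 13): e=[5,35,16] → #
    (4,6)@(9, 13): e=[47,-7,16] → ·
    (0,7)@(1, 15): e=[7,49,0] → #  [on edge]
    (1,7)@(3, 15): e=[21,35,0] → #  [on edge]
    (2,7)@(5, 15): e=[35,21,0] → #  [on edge]
    (3,7)@(7, 15): e=[49,7,0] → #  [on edge]
    (4,7)@(9, 15): e=[63,-7,0] → ·  [on edge]
    (0,8)@(1, 17): e=[23,49,-16] → ·
  covered (10 px):
    · · · · ·
    · · · · ·
    · · · · ·
    · · · · ·
    · · · # ·
    · · # # ·
    · # # # ·
    # # # # ·
    · · · · ·
    · · · · ·
    · · · · ·
    · · · · ·

Answer: [21,32,3]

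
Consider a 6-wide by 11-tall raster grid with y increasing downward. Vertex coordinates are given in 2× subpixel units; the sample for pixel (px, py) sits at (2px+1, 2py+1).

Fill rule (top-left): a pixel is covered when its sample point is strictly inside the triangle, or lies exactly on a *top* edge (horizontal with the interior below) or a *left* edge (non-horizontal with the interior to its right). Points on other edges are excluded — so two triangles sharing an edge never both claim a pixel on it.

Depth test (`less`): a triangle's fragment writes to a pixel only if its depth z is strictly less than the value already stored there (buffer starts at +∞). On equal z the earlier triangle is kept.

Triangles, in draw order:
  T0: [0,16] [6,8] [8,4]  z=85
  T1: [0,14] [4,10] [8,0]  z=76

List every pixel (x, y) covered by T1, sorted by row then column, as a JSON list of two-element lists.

T0:
  2·area = 8  (B↔C swapped to make it positive)
  edge (0, 16)→(8, 4): d=(8,-12) top-left  bias=+0
  edge (8, 4)→(6, 8): d=(-2,4) right/bottom  bias=-1
  edge (6, 8)→(0, 16): d=(-6,8) right/bottom  bias=-1
    (2,4)@(5, 9): e=[4,2,2] → #
    (3,4)@(7, 9): e=[28,-6,-14] → ·
    (2,5)@(5, 11): e=[20,-2,-10] → ·
  covered (1 px):
    · · · · · ·
    · · · · · ·
    · · · · · ·
    · · · · · ·
    · · # · · ·
    · · · · · ·
    · · · · · ·
    · · · · · ·
    · · · · · ·
    · · · · · ·
    · · · · · ·
T1:
  2·area = 24  (B↔C swapped to make it positive)
  edge (0, 14)→(8, 0): d=(8,-14) top-left  bias=+0
  edge (8, 0)→(4, 10): d=(-4,10) right/bottom  bias=-1
  edge (4, 10)→(0, 14): d=(-4,4) right/bottom  bias=-1
    (5,1)@(11, 3): e=[66,-42,0] → ·  [on edge]
    (4,2)@(9, 5): e=[54,-30,0] → ·  [on edge]
    (2,3)@(5, 7): e=[14,2,8] → #
    (3,3)@(7, 7): e=[42,-18,0] → ·  [on edge]
    (1,4)@(3, 9): e=[2,14,8] → #
    (2,4)@(5, 9): e=[30,-6,0] → ·  [on edge]
    (1,5)@(3, 11): e=[18,6,0] → ·  [on edge]
    (0,6)@(1, 13): e=[6,18,0] → ·  [on edge]
  covered (2 px):
    · · · · · ·
    · · · · · ·
    · · · · · ·
    · · # · · ·
    · # · · · ·
    · · · · · ·
    · · · · · ·
    · · · · · ·
    · · · · · ·
    · · · · · ·
    · · · · · ·

Answer: [[2,3],[1,4]]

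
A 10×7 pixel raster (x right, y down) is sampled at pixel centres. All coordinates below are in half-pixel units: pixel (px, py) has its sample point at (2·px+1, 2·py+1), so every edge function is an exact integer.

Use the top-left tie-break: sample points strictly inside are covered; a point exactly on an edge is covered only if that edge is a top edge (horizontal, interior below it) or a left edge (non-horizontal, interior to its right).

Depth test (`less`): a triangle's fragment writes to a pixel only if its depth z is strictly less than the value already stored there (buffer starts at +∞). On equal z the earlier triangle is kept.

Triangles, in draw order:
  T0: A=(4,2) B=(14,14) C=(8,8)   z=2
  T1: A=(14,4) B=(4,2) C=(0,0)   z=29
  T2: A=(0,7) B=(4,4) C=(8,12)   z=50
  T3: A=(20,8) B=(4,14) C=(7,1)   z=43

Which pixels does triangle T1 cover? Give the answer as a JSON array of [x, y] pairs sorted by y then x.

T0:
  2·area = 12
  edge (4, 2)→(14, 14): d=(10,12) right/bottom  bias=-1
  edge (14, 14)→(8, 8): d=(-6,-6) top-left  bias=+0
  edge (8, 8)→(4, 2): d=(-4,-6) top-left  bias=+0
    (0,0)@(1, 1): e=[26,0,-14] → ·  [on edge]
    (1,1)@(3, 3): e=[22,0,-10] → ·  [on edge]
    (2,2)@(5, 5): e=[18,0,-6] → ·  [on edge]
    (3,3)@(7, 7): e=[14,0,-2] → ·  [on edge]
    (4,4)@(9, 9): e=[10,0,2] → █  [on edge]
    (5,4)@(11, 9): e=[-14,12,14] → ·
    (4,5)@(9, 11): e=[30,-12,-6] → ·
    (5,5)@(11, 11): e=[6,0,6] → █  [on edge]
    (6,5)@(13, 11): e=[-18,12,18] → ·
    (5,6)@(11, 13): e=[26,-12,-2] → ·
    (6,6)@(13, 13): e=[2,0,10] → █  [on edge]
    (7,6)@(15, 13): e=[-22,12,22] → ·
  covered (3 px):
    · · · · · · · · · ·
    · · · · · · · · · ·
    · · · · · · · · · ·
    · · · · · · · · · ·
    · · · · █ · · · · ·
    · · · · · █ · · · ·
    · · · · · · █ · · ·
T1:
  2·area = 12
  edge (14, 4)→(4, 2): d=(-10,-2) top-left  bias=+0
  edge (4, 2)→(0, 0): d=(-4,-2) top-left  bias=+0
  edge (0, 0)→(14, 4): d=(14,4) right/bottom  bias=-1
    (1,0)@(3, 1): e=[8,2,2] → █
    (2,0)@(5, 1): e=[12,6,-6] → ·
    (1,1)@(3, 3): e=[-12,-6,30] → ·
    (4,1)@(9, 3): e=[0,6,6] → █  [on edge]
    (5,1)@(11, 3): e=[4,10,-2] → ·
    (4,2)@(9, 5): e=[-20,-2,34] → ·
    (9,2)@(19, 5): e=[0,18,-6] → ·  [on edge]
  covered (2 px):
    · █ · · · · · · · ·
    · · · · █ · · · · ·
    · · · · · · · · · ·
    · · · · · · · · · ·
    · · · · · · · · · ·
    · · · · · · · · · ·
    · · · · · · · · · ·
T2:
  2·area = 44
  edge (0, 7)→(4, 4): d=(4,-3) top-left  bias=+0
  edge (4, 4)→(8, 12): d=(4,8) right/bottom  bias=-1
  edge (8, 12)→(0, 7): d=(-8,-5) top-left  bias=+0
    (1,2)@(3, 5): e=[1,12,31] → █
    (2,2)@(5, 5): e=[7,-4,41] → ·
    (0,3)@(1, 7): e=[3,36,5] → █
    (2,3)@(5, 7): e=[15,4,25] → █
    (3,3)@(7, 7): e=[21,-12,35] → ·
    (0,4)@(1, 9): e=[11,44,-11] → ·
    (1,4)@(3, 9): e=[17,28,-1] → ·
    (2,4)@(5, 9): e=[23,12,9] → █
    (3,4)@(7, 9): e=[29,-4,19] → ·
    (2,5)@(5, 11): e=[31,20,-7] → ·
    (3,5)@(7, 11): e=[37,4,3] → █
    (4,5)@(9, 11): e=[43,-12,13] → ·
  covered (6 px):
    · · · · · · · · · ·
    · · · · · · · · · ·
    · █ · · · · · · · ·
    █ █ █ · · · · · · ·
    · · █ · · · · · · ·
    · · · █ · · · · · ·
    · · · · · · · · · ·
T3:
  2·area = 190
  edge (20, 8)→(4, 14): d=(-16,6) right/bottom  bias=-1
  edge (4, 14)→(7, 1): d=(3,-13) top-left  bias=+0
  edge (7, 1)→(20, 8): d=(13,7) right/bottom  bias=-1
    (3,0)@(7, 1): e=[190,0,0] → ·  [on edge]
    (3,1)@(7, 3): e=[158,6,26] → █
    (4,1)@(9, 3): e=[146,32,12] → █
    (5,1)@(11, 3): e=[134,58,-2] → ·
    (3,2)@(7, 5): e=[126,12,52] → █
    (5,2)@(11, 5): e=[102,64,24] → █
    (6,2)@(13, 5): e=[90,90,10] → █
    (7,2)@(15, 5): e=[78,116,-4] → ·
    (3,3)@(7, 7): e=[94,18,78] → █
    (7,3)@(15, 7): e=[46,122,22] → █
    (8,3)@(17, 7): e=[34,148,8] → █
    (9,3)@(19, 7): e=[22,174,-6] → ·
  covered (23 px):
    · · · · · · · · · ·
    · · · █ █ · · · · ·
    · · · █ █ █ █ · · ·
    · · · █ █ █ █ █ █ ·
    · · · █ █ █ █ █ █ ·
    · · █ █ █ █ · · · ·
    · · █ · · · · · · ·

Final: [[1,0],[4,1]]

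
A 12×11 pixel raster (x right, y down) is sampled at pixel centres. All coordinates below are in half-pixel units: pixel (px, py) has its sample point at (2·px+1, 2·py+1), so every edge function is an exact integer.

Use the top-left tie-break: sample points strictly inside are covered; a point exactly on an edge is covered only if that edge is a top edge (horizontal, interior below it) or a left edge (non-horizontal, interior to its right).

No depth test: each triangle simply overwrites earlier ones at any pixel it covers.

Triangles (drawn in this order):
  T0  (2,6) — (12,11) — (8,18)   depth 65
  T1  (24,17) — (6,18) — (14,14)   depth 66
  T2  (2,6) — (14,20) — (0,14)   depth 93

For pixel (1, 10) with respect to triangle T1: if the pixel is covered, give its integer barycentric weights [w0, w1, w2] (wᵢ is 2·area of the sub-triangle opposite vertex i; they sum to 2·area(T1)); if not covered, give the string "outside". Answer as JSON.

T0:
  2·area = 90
  edge (2, 6)→(12, 11): d=(10,5) right/bottom  bias=-1
  edge (12, 11)→(8, 18): d=(-4,7) right/bottom  bias=-1
  edge (8, 18)→(2, 6): d=(-6,-12) top-left  bias=+0
    (1,3)@(3, 7): e=[5,79,6] → X
    (2,3)@(5, 7): e=[-5,65,30] → .
    (1,4)@(3, 9): e=[25,71,-6] → .
    (2,4)@(5, 9): e=[15,57,18] → X
    (3,4)@(7, 9): e=[5,43,42] → X
    (4,4)@(9, 9): e=[-5,29,66] → .
    (2,5)@(5, 11): e=[35,49,6] → X
    (4,5)@(9, 11): e=[15,21,54] → X
    (5,5)@(11, 11): e=[5,7,78] → X
    (6,5)@(13, 11): e=[-5,-7,102] → .
    (2,6)@(5, 13): e=[55,41,-6] → .
    (3,6)@(7, 13): e=[45,27,18] → X
  covered (11 px):
    . . . . . . . . . . . .
    . . . . . . . . . . . .
    . . . . . . . . . . . .
    . X . . . . . . . . . .
    . . X X . . . . . . . .
    . . X X X X . . . . . .
    . . . X X . . . . . . .
    . . . X X . . . . . . .
    . . . . . . . . . . . .
    . . . . . . . . . . . .
    . . . . . . . . . . . .
T1:
  2·area = 64
  edge (24, 17)→(6, 18): d=(-18,1) right/bottom  bias=-1
  edge (6, 18)→(14, 14): d=(8,-4) top-left  bias=+0
  edge (14, 14)→(24, 17): d=(10,3) right/bottom  bias=-1
    (6,7)@(13, 15): e=[47,4,13] → X
    (7,7)@(15, 15): e=[45,12,7] → X
    (8,7)@(17, 15): e=[43,20,1] → X
    (9,7)@(19, 15): e=[41,28,-5] → .
    (4,8)@(9, 17): e=[15,4,45] → X
    (5,8)@(11, 17): e=[13,12,39] → X
    (9,8)@(19, 17): e=[5,44,15] → X
    (10,8)@(21, 17): e=[3,52,9] → X
    (11,8)@(23, 17): e=[1,60,3] → X
    (4,9)@(9, 19): e=[-21,20,65] → .
    (5,9)@(11, 19): e=[-23,28,59] → .
    (6,9)@(13, 19): e=[-25,36,53] → .
  covered (11 px):
    . . . . . . . . . . . .
    . . . . . . . . . . . .
    . . . . . . . . . . . .
    . . . . . . . . . . . .
    . . . . . . . . . . . .
    . . . . . . . . . . . .
    . . . . . . . . . . . .
    . . . . . . X X X . . .
    . . . . X X X X X X X X
    . . . . . . . . . . . .
    . . . . . . . . . . . .
T2:
  2·area = 124
  edge (2, 6)→(14, 20): d=(12,14) right/bottom  bias=-1
  edge (14, 20)→(0, 14): d=(-14,-6) top-left  bias=+0
  edge (0, 14)→(2, 6): d=(2,-8) top-left  bias=+0
    (1,4)@(3, 9): e=[22,88,14] → X
    (2,4)@(5, 9): e=[-6,100,30] → .
    (0,5)@(1, 11): e=[74,48,2] → X
    (2,5)@(5, 11): e=[18,72,34] → X
    (3,5)@(7, 11): e=[-10,84,50] → .
    (0,6)@(1, 13): e=[98,20,6] → X
    (3,6)@(7, 13): e=[14,56,54] → X
    (4,6)@(9, 13): e=[-14,68,70] → .
    (0,7)@(1, 15): e=[122,-8,10] → .
    (1,7)@(3, 15): e=[94,4,26] → X
    (4,7)@(9, 15): e=[10,40,74] → X
    (5,7)@(11, 15): e=[-18,52,90] → .
    (3,8)@(7, 17): e=[62,0,62] → X  [on edge]
  covered (16 px):
    . . . . . . . . . . . .
    . . . . . . . . . . . .
    . . . . . . . . . . . .
    . . . . . . . . . . . .
    . X . . . . . . . . . .
    X X X . . . . . . . . .
    X X X X . . . . . . . .
    . X X X X . . . . . . .
    . . . X X X . . . . . .
    . . . . . . X . . . . .
    . . . . . . . . . . . .

Final: "outside"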